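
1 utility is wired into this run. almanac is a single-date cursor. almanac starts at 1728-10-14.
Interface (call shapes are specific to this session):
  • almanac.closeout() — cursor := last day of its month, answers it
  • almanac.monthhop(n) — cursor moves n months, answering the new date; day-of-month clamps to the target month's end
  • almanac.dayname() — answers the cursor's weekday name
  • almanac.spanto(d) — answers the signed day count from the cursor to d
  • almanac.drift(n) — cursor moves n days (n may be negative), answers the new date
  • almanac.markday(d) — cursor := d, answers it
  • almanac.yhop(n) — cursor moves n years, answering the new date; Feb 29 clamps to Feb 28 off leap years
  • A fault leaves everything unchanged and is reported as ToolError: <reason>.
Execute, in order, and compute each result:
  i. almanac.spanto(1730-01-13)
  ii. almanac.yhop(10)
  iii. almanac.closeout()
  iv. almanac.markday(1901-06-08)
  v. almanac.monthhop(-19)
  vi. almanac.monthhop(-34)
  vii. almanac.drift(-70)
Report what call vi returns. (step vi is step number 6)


# spanto(d=1730-01-13) -> 456
# yhop(n=10) -> 1738-10-14
# closeout() -> 1738-10-31
# markday(d=1901-06-08) -> 1901-06-08
# monthhop(n=-19) -> 1899-11-08
# monthhop(n=-34) -> 1897-01-08
# drift(n=-70) -> 1896-10-30

Answer: 1897-01-08


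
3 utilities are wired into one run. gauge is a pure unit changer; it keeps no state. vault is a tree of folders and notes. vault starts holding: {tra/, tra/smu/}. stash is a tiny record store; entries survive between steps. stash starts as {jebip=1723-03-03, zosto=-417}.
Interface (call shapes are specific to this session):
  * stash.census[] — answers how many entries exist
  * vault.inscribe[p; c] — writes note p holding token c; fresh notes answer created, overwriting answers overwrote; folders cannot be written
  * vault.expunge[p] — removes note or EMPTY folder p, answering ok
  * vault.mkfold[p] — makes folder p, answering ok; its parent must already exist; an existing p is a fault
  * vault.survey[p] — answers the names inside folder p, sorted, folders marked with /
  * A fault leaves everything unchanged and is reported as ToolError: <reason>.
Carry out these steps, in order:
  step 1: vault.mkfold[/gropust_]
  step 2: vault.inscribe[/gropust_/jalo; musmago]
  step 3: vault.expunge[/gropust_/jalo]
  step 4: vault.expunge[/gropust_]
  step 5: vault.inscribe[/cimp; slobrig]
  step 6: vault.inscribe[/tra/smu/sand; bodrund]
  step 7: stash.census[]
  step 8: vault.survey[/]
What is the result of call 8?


==> vault.mkfold(/gropust_)
<== ok
==> vault.inscribe(/gropust_/jalo, musmago)
<== created
==> vault.expunge(/gropust_/jalo)
<== ok
==> vault.expunge(/gropust_)
<== ok
==> vault.inscribe(/cimp, slobrig)
<== created
==> vault.inscribe(/tra/smu/sand, bodrund)
<== created
==> stash.census()
<== 2
==> vault.survey(/)
<== [cimp, tra/]

Answer: [cimp, tra/]


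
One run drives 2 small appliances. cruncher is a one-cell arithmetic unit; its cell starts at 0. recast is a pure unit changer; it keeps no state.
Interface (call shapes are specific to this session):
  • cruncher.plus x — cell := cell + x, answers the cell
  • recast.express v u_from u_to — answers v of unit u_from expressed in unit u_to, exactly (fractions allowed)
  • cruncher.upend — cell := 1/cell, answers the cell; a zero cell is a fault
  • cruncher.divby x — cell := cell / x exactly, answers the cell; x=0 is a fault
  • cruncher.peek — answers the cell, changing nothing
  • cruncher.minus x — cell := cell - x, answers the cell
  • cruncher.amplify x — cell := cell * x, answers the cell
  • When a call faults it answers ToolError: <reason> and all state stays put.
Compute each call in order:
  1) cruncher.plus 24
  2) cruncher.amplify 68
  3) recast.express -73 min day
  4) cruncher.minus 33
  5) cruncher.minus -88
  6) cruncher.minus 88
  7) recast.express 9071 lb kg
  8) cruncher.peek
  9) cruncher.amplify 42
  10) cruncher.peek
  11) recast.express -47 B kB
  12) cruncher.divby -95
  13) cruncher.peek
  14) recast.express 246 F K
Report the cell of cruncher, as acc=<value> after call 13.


Answer: acc=-67158/95

Derivation:
-> cruncher.plus(x: 24)
<- 24
-> cruncher.amplify(x: 68)
<- 1632
-> recast.express(v: -73, u_from: min, u_to: day)
<- -73/1440
-> cruncher.minus(x: 33)
<- 1599
-> cruncher.minus(x: -88)
<- 1687
-> cruncher.minus(x: 88)
<- 1599
-> recast.express(v: 9071, u_from: lb, u_to: kg)
<- 411453638827/100000000
-> cruncher.peek()
<- 1599
-> cruncher.amplify(x: 42)
<- 67158
-> cruncher.peek()
<- 67158
-> recast.express(v: -47, u_from: B, u_to: kB)
<- -47/1000
-> cruncher.divby(x: -95)
<- -67158/95
-> cruncher.peek()
<- -67158/95
-> recast.express(v: 246, u_from: F, u_to: K)
<- 70567/180


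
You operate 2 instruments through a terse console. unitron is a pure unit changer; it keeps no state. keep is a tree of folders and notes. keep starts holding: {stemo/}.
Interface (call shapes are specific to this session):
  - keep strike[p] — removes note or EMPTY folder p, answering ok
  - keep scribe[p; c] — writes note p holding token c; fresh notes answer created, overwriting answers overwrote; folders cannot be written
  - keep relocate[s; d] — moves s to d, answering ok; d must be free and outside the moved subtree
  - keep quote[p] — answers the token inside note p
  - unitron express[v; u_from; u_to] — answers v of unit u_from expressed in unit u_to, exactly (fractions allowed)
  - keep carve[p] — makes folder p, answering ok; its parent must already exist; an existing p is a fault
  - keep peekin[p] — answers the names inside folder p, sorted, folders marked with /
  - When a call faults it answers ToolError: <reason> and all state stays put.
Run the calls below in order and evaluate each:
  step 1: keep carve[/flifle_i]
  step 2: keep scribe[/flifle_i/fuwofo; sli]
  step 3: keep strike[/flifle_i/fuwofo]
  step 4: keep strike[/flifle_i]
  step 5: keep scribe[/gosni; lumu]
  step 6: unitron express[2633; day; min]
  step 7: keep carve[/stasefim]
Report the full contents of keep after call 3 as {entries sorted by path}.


Answer: {flifle_i/, stemo/}

Derivation:
# 1. keep carve(p='/flifle_i') => ok
# 2. keep scribe(p='/flifle_i/fuwofo', c='sli') => created
# 3. keep strike(p='/flifle_i/fuwofo') => ok
# 4. keep strike(p='/flifle_i') => ok
# 5. keep scribe(p='/gosni', c='lumu') => created
# 6. unitron express(v='2633', u_from='day', u_to='min') => 3791520
# 7. keep carve(p='/stasefim') => ok


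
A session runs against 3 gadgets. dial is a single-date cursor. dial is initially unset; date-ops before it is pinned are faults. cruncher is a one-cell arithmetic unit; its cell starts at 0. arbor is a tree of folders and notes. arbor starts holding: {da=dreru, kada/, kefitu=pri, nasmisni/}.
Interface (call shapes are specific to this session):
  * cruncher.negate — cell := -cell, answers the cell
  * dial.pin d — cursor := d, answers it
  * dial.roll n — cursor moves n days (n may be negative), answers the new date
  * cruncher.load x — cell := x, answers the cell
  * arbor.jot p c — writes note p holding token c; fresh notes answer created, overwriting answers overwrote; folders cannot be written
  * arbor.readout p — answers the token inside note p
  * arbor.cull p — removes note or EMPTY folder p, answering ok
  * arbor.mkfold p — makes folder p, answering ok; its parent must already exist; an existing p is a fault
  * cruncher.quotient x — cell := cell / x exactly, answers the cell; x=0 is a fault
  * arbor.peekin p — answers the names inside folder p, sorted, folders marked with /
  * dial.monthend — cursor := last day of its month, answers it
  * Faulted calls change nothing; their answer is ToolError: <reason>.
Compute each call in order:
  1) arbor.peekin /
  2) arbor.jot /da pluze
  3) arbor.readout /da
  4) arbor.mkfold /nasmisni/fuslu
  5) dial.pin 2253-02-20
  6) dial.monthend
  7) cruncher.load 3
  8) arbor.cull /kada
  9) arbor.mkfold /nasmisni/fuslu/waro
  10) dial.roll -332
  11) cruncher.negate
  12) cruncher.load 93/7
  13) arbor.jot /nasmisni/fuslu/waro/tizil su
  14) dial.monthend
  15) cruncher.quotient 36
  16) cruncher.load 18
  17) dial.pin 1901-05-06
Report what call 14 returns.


Now I run arbor.peekin using p='/': [da, kada/, kefitu, nasmisni/].
I run arbor.jot using p='/da', c='pluze', and see overwrote.
I invoke arbor.readout using p='/da', → pluze.
Using arbor.mkfold using p='/nasmisni/fuslu', yielding ok.
Using dial.pin using d='2253-02-20', and observe 2253-02-20.
Next I call dial.monthend, which returns 2253-02-28.
I call cruncher.load using x='3', — result: 3.
I run arbor.cull using p='/kada', → ok.
Calling arbor.mkfold using p='/nasmisni/fuslu/waro', → ok.
Using dial.roll using n='-332', → 2252-04-02.
Next I call cruncher.negate(), and see -3.
Then cruncher.load using x='93/7', yielding 93/7.
I call arbor.jot using p='/nasmisni/fuslu/waro/tizil', c='su', and observe created.
Then dial.monthend, → 2252-04-30.
Now I run cruncher.quotient using x='36', giving 31/84.
Using cruncher.load using x='18', and get 18.
I run dial.pin using d='1901-05-06', and get 1901-05-06.

Answer: 2252-04-30


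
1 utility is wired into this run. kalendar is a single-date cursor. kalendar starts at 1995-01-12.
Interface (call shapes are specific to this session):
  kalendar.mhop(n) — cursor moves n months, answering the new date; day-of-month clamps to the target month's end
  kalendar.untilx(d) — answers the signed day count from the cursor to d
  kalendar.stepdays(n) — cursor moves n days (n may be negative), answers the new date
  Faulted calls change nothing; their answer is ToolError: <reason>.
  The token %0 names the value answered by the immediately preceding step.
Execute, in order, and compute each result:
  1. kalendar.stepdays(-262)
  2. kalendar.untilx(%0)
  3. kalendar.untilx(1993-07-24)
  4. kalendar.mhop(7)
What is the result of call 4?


-- kalendar.stepdays(n→-262) -> 1994-04-25
-- kalendar.untilx(d→%0) -> 0
-- kalendar.untilx(d→1993-07-24) -> -275
-- kalendar.mhop(n→7) -> 1994-11-25

Answer: 1994-11-25


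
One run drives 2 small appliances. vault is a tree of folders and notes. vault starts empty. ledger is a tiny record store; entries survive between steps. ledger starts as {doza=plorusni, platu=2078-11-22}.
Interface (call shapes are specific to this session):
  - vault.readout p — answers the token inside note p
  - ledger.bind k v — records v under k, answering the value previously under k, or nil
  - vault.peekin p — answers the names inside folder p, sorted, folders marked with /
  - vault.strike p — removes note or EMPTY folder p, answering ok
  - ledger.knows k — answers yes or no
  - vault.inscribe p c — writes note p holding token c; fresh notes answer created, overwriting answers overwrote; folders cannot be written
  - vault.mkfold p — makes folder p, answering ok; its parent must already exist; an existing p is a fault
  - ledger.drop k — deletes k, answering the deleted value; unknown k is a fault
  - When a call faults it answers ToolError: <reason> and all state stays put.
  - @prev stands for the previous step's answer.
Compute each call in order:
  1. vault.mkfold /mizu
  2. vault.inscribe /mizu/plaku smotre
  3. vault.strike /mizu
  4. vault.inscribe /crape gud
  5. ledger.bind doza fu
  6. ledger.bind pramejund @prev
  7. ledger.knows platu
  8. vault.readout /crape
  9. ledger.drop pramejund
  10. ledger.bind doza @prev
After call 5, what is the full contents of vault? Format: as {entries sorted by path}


Answer: {crape=gud, mizu/, mizu/plaku=smotre}

Derivation:
~$ vault.mkfold /mizu
  ok
~$ vault.inscribe /mizu/plaku smotre
  created
~$ vault.strike /mizu
  ToolError: not empty
~$ vault.inscribe /crape gud
  created
~$ ledger.bind doza fu
  plorusni
~$ ledger.bind pramejund @prev
  nil
~$ ledger.knows platu
  yes
~$ vault.readout /crape
  gud
~$ ledger.drop pramejund
  plorusni
~$ ledger.bind doza @prev
  fu


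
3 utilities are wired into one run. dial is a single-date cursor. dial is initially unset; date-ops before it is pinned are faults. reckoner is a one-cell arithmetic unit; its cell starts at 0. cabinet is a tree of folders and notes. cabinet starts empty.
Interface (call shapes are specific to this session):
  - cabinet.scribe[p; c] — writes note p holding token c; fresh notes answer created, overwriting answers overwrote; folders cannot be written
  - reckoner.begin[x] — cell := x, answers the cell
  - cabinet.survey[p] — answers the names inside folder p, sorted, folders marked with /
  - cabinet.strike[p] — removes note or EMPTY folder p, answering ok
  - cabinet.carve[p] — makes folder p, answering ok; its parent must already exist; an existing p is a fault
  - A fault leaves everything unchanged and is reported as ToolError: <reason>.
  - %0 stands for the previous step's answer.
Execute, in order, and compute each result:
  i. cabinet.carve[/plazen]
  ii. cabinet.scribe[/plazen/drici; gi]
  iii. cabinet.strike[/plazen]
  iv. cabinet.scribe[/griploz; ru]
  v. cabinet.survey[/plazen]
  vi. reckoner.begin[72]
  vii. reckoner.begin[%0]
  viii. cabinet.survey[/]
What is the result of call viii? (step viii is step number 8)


[in] carve p=/plazen
  ok
[in] scribe p=/plazen/drici c=gi
  created
[in] strike p=/plazen
  ToolError: not empty
[in] scribe p=/griploz c=ru
  created
[in] survey p=/plazen
  [drici]
[in] begin x=72
  72
[in] begin x=%0
  72
[in] survey p=/
  [griploz, plazen/]

Answer: [griploz, plazen/]


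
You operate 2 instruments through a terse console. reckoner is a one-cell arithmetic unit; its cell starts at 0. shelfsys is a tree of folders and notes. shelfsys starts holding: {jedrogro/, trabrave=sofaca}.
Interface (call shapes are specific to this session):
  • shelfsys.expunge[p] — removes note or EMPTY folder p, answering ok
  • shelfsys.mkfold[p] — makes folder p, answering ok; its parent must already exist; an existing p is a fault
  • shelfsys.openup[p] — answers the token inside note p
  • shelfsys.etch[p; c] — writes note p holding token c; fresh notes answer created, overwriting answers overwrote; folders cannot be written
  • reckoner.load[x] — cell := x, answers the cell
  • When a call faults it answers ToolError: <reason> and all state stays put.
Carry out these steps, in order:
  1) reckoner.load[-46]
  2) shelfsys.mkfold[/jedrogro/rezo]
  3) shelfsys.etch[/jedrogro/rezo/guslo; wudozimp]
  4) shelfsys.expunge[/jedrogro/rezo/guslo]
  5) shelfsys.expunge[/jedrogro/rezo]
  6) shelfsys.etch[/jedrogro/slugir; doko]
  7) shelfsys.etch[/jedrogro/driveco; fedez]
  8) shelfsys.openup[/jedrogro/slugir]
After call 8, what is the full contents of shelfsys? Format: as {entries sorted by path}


Answer: {jedrogro/, jedrogro/driveco=fedez, jedrogro/slugir=doko, trabrave=sofaca}

Derivation:
% load x=-46
  -46
% mkfold p=/jedrogro/rezo
  ok
% etch p=/jedrogro/rezo/guslo c=wudozimp
  created
% expunge p=/jedrogro/rezo/guslo
  ok
% expunge p=/jedrogro/rezo
  ok
% etch p=/jedrogro/slugir c=doko
  created
% etch p=/jedrogro/driveco c=fedez
  created
% openup p=/jedrogro/slugir
  doko


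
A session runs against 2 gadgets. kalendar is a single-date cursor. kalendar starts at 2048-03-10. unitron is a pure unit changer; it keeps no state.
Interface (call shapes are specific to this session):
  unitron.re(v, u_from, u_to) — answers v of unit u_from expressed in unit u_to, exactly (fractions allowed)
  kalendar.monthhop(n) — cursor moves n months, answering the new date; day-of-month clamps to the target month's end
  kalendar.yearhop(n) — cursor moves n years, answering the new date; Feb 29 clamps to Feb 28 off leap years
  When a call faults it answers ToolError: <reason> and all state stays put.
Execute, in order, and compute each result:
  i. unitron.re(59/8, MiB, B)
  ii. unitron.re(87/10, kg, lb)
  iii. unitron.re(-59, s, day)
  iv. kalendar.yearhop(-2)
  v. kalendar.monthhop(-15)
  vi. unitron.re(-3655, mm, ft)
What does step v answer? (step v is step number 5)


Answer: 2044-12-10

Derivation:
==> unitron.re(59/8, MiB, B)
<== 7733248
==> unitron.re(87/10, kg, lb)
<== 870000000/45359237
==> unitron.re(-59, s, day)
<== -59/86400
==> kalendar.yearhop(-2)
<== 2046-03-10
==> kalendar.monthhop(-15)
<== 2044-12-10
==> unitron.re(-3655, mm, ft)
<== -18275/1524


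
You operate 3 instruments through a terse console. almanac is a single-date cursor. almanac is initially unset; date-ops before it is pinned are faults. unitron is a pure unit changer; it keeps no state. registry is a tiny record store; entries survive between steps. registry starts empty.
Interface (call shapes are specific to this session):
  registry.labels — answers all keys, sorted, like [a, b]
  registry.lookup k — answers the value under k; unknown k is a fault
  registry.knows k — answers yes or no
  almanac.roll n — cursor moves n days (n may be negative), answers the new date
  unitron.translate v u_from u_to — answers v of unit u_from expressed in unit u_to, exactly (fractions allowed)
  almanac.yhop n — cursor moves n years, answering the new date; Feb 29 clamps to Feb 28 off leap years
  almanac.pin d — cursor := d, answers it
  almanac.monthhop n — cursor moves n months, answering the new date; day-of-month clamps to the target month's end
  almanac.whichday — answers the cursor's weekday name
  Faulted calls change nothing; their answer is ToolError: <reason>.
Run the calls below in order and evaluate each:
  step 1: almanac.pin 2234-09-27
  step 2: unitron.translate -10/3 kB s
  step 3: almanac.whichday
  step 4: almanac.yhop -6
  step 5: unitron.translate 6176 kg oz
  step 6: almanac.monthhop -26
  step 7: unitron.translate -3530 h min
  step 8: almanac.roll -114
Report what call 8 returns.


$ almanac.pin d→2234-09-27
= 2234-09-27
$ unitron.translate v→-10/3 u_from→kB u_to→s
= ToolError: incompatible units
$ almanac.whichday
= Saturday
$ almanac.yhop n→-6
= 2228-09-27
$ unitron.translate v→6176 u_from→kg u_to→oz
= 9881600000000/45359237
$ almanac.monthhop n→-26
= 2226-07-27
$ unitron.translate v→-3530 u_from→h u_to→min
= -211800
$ almanac.roll n→-114
= 2226-04-04

Answer: 2226-04-04


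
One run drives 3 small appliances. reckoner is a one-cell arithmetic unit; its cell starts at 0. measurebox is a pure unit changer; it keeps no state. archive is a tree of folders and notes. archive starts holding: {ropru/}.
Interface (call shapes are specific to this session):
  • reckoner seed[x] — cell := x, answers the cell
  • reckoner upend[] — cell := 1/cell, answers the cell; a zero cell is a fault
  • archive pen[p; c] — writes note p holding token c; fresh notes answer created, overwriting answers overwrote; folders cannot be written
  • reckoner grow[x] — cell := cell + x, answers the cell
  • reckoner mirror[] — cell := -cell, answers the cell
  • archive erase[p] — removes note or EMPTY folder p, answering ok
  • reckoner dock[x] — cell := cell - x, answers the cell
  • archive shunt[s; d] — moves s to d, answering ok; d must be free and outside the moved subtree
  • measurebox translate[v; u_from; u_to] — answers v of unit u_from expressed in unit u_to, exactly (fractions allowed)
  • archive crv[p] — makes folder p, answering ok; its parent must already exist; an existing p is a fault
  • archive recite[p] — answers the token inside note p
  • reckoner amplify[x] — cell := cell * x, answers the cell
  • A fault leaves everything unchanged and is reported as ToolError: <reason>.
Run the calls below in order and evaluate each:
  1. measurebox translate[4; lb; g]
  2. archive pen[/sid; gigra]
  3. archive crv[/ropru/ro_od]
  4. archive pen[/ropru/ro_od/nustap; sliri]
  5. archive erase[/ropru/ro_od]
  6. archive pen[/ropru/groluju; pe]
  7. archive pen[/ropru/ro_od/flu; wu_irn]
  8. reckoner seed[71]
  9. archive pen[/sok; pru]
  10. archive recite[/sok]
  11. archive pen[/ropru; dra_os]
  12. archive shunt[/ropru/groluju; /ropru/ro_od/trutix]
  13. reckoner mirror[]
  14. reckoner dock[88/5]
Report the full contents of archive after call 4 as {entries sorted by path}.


Answer: {ropru/, ropru/ro_od/, ropru/ro_od/nustap=sliri, sid=gigra}

Derivation:
→ measurebox translate(v→4, u_from→lb, u_to→g)
← 45359237/25000
→ archive pen(p→/sid, c→gigra)
← created
→ archive crv(p→/ropru/ro_od)
← ok
→ archive pen(p→/ropru/ro_od/nustap, c→sliri)
← created
→ archive erase(p→/ropru/ro_od)
← ToolError: not empty
→ archive pen(p→/ropru/groluju, c→pe)
← created
→ archive pen(p→/ropru/ro_od/flu, c→wu_irn)
← created
→ reckoner seed(x→71)
← 71
→ archive pen(p→/sok, c→pru)
← created
→ archive recite(p→/sok)
← pru
→ archive pen(p→/ropru, c→dra_os)
← ToolError: is a directory
→ archive shunt(s→/ropru/groluju, d→/ropru/ro_od/trutix)
← ok
→ reckoner mirror()
← -71
→ reckoner dock(x→88/5)
← -443/5


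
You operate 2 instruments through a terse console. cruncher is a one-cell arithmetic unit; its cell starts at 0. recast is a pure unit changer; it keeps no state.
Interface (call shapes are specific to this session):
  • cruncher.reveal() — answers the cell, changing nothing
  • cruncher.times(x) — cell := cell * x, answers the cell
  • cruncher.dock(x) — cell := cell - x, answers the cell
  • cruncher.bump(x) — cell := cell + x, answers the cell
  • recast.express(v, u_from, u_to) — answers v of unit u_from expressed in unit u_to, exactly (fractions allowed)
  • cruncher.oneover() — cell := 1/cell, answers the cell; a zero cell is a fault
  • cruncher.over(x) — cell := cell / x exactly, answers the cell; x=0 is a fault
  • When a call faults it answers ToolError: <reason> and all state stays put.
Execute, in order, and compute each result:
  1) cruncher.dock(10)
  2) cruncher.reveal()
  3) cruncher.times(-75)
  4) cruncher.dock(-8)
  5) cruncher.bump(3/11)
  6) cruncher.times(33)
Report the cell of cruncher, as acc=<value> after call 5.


Answer: acc=8341/11

Derivation:
# 1. dock(x='10') : -10
# 2. reveal() : -10
# 3. times(x='-75') : 750
# 4. dock(x='-8') : 758
# 5. bump(x='3/11') : 8341/11
# 6. times(x='33') : 25023


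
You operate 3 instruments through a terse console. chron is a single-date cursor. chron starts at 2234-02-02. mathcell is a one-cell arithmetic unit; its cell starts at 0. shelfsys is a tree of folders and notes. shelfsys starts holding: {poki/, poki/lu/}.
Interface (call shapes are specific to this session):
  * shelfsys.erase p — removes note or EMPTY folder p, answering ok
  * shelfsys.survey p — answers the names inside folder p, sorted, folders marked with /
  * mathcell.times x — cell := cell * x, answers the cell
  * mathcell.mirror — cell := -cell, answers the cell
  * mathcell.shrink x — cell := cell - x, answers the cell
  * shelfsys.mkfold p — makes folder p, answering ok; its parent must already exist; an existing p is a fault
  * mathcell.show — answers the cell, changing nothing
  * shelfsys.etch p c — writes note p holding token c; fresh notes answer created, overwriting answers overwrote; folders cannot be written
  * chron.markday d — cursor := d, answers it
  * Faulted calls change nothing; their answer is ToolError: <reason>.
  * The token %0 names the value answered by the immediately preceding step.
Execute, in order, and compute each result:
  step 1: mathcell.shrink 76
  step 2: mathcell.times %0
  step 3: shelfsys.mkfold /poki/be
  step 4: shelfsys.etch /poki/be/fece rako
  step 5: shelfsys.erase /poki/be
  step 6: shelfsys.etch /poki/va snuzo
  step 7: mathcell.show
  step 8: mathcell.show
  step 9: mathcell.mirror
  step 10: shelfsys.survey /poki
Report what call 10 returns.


Answer: [be/, lu/, va]

Derivation:
% mathcell.shrink x: 76
  -76
% mathcell.times x: %0
  5776
% shelfsys.mkfold p: /poki/be
  ok
% shelfsys.etch p: /poki/be/fece c: rako
  created
% shelfsys.erase p: /poki/be
  ToolError: not empty
% shelfsys.etch p: /poki/va c: snuzo
  created
% mathcell.show
  5776
% mathcell.show
  5776
% mathcell.mirror
  -5776
% shelfsys.survey p: /poki
  [be/, lu/, va]


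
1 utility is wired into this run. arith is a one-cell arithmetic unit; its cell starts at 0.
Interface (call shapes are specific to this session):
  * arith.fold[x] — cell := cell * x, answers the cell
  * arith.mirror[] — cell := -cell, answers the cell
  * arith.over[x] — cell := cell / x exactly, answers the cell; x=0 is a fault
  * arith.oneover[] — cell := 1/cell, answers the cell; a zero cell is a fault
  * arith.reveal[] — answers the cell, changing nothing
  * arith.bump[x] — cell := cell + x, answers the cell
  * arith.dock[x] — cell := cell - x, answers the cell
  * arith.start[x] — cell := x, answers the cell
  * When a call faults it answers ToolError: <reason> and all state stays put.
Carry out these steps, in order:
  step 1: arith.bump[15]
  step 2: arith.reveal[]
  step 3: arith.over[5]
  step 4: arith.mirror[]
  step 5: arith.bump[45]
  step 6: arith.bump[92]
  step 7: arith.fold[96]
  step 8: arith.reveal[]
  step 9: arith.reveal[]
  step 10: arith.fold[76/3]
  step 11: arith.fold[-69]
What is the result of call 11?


Answer: -22486272

Derivation:
Do: arith.bump[x→15]
See: 15
Do: arith.reveal[]
See: 15
Do: arith.over[x→5]
See: 3
Do: arith.mirror[]
See: -3
Do: arith.bump[x→45]
See: 42
Do: arith.bump[x→92]
See: 134
Do: arith.fold[x→96]
See: 12864
Do: arith.reveal[]
See: 12864
Do: arith.reveal[]
See: 12864
Do: arith.fold[x→76/3]
See: 325888
Do: arith.fold[x→-69]
See: -22486272


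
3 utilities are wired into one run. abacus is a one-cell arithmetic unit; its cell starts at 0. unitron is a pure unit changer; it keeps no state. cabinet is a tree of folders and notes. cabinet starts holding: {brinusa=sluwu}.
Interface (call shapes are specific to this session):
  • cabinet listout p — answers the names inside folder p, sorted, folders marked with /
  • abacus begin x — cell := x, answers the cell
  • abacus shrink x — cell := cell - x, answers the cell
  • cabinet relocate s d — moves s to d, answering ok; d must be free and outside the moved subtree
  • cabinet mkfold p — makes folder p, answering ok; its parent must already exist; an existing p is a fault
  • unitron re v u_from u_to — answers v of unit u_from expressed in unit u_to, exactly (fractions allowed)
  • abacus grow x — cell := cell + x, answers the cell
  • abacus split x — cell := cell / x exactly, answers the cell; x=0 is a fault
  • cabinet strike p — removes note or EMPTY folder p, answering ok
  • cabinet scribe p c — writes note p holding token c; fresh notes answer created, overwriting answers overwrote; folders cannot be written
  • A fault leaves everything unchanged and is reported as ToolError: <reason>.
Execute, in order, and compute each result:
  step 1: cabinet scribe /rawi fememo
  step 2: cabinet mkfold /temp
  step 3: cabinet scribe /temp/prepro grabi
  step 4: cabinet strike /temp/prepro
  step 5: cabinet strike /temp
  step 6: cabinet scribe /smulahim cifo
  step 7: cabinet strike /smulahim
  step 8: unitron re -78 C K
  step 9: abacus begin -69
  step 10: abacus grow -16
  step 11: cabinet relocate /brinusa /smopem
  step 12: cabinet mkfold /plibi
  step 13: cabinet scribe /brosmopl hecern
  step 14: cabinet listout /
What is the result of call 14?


// 1. cabinet scribe(/rawi, fememo) => created
// 2. cabinet mkfold(/temp) => ok
// 3. cabinet scribe(/temp/prepro, grabi) => created
// 4. cabinet strike(/temp/prepro) => ok
// 5. cabinet strike(/temp) => ok
// 6. cabinet scribe(/smulahim, cifo) => created
// 7. cabinet strike(/smulahim) => ok
// 8. unitron re(-78, C, K) => 3903/20
// 9. abacus begin(-69) => -69
// 10. abacus grow(-16) => -85
// 11. cabinet relocate(/brinusa, /smopem) => ok
// 12. cabinet mkfold(/plibi) => ok
// 13. cabinet scribe(/brosmopl, hecern) => created
// 14. cabinet listout(/) => [brosmopl, plibi/, rawi, smopem]

Answer: [brosmopl, plibi/, rawi, smopem]


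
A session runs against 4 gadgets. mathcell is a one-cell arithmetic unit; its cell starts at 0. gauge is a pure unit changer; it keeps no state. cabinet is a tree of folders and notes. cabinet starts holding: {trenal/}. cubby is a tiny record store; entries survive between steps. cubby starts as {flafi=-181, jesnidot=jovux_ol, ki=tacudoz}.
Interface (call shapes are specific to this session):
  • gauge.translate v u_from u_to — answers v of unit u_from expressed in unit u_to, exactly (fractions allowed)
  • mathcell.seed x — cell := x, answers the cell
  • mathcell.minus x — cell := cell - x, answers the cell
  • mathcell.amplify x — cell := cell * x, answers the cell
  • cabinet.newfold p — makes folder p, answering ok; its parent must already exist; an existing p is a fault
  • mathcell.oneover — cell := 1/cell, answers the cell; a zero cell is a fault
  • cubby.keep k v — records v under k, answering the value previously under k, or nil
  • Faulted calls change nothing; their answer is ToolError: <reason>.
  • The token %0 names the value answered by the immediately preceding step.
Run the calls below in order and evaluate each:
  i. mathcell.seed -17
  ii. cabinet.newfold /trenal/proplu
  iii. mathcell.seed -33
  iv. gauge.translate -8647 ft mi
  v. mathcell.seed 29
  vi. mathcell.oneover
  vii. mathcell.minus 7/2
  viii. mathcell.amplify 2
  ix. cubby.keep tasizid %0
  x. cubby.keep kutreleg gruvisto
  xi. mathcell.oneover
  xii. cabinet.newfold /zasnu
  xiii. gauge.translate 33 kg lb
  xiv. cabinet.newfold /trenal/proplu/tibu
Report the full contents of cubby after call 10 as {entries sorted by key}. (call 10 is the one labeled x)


Step: mathcell.seed[x: -17]
Result: -17
Step: cabinet.newfold[p: /trenal/proplu]
Result: ok
Step: mathcell.seed[x: -33]
Result: -33
Step: gauge.translate[v: -8647; u_from: ft; u_to: mi]
Result: -8647/5280
Step: mathcell.seed[x: 29]
Result: 29
Step: mathcell.oneover[]
Result: 1/29
Step: mathcell.minus[x: 7/2]
Result: -201/58
Step: mathcell.amplify[x: 2]
Result: -201/29
Step: cubby.keep[k: tasizid; v: %0]
Result: nil
Step: cubby.keep[k: kutreleg; v: gruvisto]
Result: nil
Step: mathcell.oneover[]
Result: -29/201
Step: cabinet.newfold[p: /zasnu]
Result: ok
Step: gauge.translate[v: 33; u_from: kg; u_to: lb]
Result: 300000000/4123567
Step: cabinet.newfold[p: /trenal/proplu/tibu]
Result: ok

Answer: {flafi=-181, jesnidot=jovux_ol, ki=tacudoz, kutreleg=gruvisto, tasizid=-201/29}


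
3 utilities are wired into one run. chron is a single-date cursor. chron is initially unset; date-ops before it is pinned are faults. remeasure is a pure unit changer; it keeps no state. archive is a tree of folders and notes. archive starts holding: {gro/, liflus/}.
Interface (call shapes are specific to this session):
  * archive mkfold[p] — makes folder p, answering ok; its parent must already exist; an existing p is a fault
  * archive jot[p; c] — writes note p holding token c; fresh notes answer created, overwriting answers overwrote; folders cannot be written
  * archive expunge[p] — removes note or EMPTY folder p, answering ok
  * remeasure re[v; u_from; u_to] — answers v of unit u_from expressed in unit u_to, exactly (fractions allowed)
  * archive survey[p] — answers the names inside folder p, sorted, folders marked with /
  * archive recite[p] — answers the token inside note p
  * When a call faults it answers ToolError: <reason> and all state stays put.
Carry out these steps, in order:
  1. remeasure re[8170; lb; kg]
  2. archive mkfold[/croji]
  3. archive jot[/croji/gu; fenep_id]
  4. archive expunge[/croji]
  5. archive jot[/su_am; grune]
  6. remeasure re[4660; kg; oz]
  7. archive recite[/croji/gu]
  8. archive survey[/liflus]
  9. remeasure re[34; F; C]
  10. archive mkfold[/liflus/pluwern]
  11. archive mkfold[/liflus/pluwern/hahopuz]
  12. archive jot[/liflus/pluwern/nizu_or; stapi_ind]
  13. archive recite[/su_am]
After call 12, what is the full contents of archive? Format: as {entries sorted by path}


Calling remeasure re(v: 8170, u_from: lb, u_to: kg), which returns 37058496629/10000000.
I invoke archive mkfold(p: /croji), — result: ok.
Invoking archive jot(p: /croji/gu, c: fenep_id), giving created.
I run archive expunge(p: /croji), yielding ToolError: not empty.
Calling archive jot(p: /su_am, c: grune), yielding created.
I run remeasure re(v: 4660, u_from: kg, u_to: oz), → 7456000000000/45359237.
Invoking archive recite(p: /croji/gu), which returns fenep_id.
Then archive survey(p: /liflus), and get [].
I try remeasure re(v: 34, u_from: F, u_to: C), and get 10/9.
Invoking archive mkfold(p: /liflus/pluwern), giving ok.
Next I call archive mkfold(p: /liflus/pluwern/hahopuz): ok.
Invoking archive jot(p: /liflus/pluwern/nizu_or, c: stapi_ind), giving created.
Then archive recite(p: /su_am), giving grune.

Answer: {croji/, croji/gu=fenep_id, gro/, liflus/, liflus/pluwern/, liflus/pluwern/hahopuz/, liflus/pluwern/nizu_or=stapi_ind, su_am=grune}


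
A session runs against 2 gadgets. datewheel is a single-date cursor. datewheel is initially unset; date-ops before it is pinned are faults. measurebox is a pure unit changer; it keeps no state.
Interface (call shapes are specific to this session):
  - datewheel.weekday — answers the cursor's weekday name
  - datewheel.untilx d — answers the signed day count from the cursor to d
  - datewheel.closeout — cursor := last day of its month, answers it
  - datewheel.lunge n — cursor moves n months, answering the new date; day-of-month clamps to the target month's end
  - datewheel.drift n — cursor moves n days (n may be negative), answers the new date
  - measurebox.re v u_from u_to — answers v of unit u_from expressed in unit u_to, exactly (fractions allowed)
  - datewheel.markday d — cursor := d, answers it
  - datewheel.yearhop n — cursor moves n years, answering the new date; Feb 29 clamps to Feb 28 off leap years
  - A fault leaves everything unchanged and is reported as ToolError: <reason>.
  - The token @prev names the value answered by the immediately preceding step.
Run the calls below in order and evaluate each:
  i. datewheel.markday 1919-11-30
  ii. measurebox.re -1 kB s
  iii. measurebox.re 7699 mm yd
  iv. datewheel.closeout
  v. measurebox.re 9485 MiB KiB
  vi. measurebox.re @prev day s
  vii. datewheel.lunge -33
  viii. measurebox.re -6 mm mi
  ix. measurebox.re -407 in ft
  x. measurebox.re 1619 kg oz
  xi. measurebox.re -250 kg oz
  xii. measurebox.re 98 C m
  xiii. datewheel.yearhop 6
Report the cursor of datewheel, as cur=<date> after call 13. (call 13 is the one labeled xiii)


>> markday(d→1919-11-30)
<< 1919-11-30
>> re(v→-1, u_from→kB, u_to→s)
<< ToolError: incompatible units
>> re(v→7699, u_from→mm, u_to→yd)
<< 38495/4572
>> closeout()
<< 1919-11-30
>> re(v→9485, u_from→MiB, u_to→KiB)
<< 9712640
>> re(v→@prev, u_from→day, u_to→s)
<< 839172096000
>> lunge(n→-33)
<< 1917-02-28
>> re(v→-6, u_from→mm, u_to→mi)
<< -1/268224
>> re(v→-407, u_from→in, u_to→ft)
<< -407/12
>> re(v→1619, u_from→kg, u_to→oz)
<< 2590400000000/45359237
>> re(v→-250, u_from→kg, u_to→oz)
<< -400000000000/45359237
>> re(v→98, u_from→C, u_to→m)
<< ToolError: incompatible units
>> yearhop(n→6)
<< 1923-02-28

Answer: cur=1923-02-28


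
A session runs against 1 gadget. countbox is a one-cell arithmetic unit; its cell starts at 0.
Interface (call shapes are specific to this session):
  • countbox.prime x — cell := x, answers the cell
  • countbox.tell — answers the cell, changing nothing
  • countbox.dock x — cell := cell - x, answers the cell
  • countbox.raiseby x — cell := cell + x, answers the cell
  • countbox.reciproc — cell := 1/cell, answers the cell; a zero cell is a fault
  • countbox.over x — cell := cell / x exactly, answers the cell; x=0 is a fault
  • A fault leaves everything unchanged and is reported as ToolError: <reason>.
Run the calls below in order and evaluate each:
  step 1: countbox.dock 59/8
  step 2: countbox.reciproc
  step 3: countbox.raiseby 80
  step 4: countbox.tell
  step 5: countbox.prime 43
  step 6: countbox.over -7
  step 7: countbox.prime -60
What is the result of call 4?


> countbox.dock x→59/8
[out] -59/8
> countbox.reciproc
[out] -8/59
> countbox.raiseby x→80
[out] 4712/59
> countbox.tell
[out] 4712/59
> countbox.prime x→43
[out] 43
> countbox.over x→-7
[out] -43/7
> countbox.prime x→-60
[out] -60

Answer: 4712/59


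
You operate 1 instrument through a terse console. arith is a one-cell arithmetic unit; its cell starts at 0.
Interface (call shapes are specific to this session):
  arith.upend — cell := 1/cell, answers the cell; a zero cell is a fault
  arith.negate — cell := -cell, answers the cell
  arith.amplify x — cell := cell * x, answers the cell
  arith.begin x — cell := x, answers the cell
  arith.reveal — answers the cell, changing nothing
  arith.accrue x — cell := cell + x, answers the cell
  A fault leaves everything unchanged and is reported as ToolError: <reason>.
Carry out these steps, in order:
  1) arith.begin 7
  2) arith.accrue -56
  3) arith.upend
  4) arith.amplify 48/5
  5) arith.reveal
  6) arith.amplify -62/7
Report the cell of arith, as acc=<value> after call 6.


-> begin(x→7)
<- 7
-> accrue(x→-56)
<- -49
-> upend()
<- -1/49
-> amplify(x→48/5)
<- -48/245
-> reveal()
<- -48/245
-> amplify(x→-62/7)
<- 2976/1715

Answer: acc=2976/1715


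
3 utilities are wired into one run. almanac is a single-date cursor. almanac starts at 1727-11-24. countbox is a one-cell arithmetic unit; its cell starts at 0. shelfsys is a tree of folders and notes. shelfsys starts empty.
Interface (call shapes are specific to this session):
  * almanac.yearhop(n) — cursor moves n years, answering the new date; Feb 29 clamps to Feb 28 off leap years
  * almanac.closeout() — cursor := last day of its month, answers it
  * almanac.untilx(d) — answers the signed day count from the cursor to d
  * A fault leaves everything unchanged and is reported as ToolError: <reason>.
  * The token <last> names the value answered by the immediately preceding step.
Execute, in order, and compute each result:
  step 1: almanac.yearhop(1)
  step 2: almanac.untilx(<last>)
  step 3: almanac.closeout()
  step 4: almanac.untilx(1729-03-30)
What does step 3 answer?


# almanac.yearhop(1) : 1728-11-24
# almanac.untilx(<last>) : 0
# almanac.closeout() : 1728-11-30
# almanac.untilx(1729-03-30) : 120

Answer: 1728-11-30


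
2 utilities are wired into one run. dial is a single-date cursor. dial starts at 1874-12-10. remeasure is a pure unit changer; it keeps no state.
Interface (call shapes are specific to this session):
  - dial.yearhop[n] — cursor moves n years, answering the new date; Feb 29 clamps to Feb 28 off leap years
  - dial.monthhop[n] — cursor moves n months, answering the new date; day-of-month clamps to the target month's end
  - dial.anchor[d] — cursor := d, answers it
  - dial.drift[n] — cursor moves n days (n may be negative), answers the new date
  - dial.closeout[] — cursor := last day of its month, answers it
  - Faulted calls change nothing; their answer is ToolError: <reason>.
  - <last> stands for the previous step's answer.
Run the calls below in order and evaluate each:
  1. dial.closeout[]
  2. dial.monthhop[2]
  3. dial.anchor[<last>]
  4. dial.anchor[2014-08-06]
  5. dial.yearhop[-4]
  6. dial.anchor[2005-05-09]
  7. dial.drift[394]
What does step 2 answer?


Answer: 1875-02-28

Derivation:
! 1. closeout() == 1874-12-31
! 2. monthhop(n: 2) == 1875-02-28
! 3. anchor(d: <last>) == 1875-02-28
! 4. anchor(d: 2014-08-06) == 2014-08-06
! 5. yearhop(n: -4) == 2010-08-06
! 6. anchor(d: 2005-05-09) == 2005-05-09
! 7. drift(n: 394) == 2006-06-07


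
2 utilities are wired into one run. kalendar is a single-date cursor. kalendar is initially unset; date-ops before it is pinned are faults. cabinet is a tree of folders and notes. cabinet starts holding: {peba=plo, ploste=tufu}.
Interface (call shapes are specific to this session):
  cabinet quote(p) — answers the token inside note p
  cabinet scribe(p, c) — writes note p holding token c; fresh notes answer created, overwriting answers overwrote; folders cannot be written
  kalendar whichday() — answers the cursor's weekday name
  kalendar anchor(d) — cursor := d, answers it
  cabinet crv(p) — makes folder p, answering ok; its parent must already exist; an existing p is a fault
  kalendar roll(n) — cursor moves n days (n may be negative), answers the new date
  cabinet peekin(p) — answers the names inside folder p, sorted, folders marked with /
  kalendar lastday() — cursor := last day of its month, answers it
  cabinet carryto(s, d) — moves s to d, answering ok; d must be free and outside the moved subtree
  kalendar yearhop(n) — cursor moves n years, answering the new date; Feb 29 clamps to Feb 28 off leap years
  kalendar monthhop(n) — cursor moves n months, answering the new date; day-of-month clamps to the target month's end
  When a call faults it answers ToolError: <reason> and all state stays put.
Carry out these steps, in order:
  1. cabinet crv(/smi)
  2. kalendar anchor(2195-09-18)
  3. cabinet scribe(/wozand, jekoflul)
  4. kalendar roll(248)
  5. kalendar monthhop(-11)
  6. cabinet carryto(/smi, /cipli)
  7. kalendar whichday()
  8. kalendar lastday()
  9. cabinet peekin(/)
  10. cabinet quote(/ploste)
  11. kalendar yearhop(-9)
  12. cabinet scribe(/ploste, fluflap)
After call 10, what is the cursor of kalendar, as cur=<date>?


Answer: cur=2195-06-30

Derivation:
Step: cabinet crv[p→/smi]
Result: ok
Step: kalendar anchor[d→2195-09-18]
Result: 2195-09-18
Step: cabinet scribe[p→/wozand; c→jekoflul]
Result: created
Step: kalendar roll[n→248]
Result: 2196-05-23
Step: kalendar monthhop[n→-11]
Result: 2195-06-23
Step: cabinet carryto[s→/smi; d→/cipli]
Result: ok
Step: kalendar whichday[]
Result: Tuesday
Step: kalendar lastday[]
Result: 2195-06-30
Step: cabinet peekin[p→/]
Result: [cipli/, peba, ploste, wozand]
Step: cabinet quote[p→/ploste]
Result: tufu
Step: kalendar yearhop[n→-9]
Result: 2186-06-30
Step: cabinet scribe[p→/ploste; c→fluflap]
Result: overwrote
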